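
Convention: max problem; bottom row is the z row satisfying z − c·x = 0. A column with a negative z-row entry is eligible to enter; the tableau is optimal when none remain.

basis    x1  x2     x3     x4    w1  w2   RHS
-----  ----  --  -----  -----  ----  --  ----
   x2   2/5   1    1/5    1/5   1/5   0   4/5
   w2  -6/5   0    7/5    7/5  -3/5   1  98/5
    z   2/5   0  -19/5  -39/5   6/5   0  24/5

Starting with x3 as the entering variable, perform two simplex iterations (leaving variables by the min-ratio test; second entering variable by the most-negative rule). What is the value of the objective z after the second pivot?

36

Ratio test on column x3 — row 1: (4/5)/(1/5) = 4; row 2: (98/5)/(7/5) = 14. Minimum is 4 at row 1 (x2 leaves); pivot element 1/5.
Pivot on row 1; the z-row RHS becomes 24/5 − (-19/5)·4 = 20.
Next entering variable (most negative z-row entry -4): x4.
Ratio test on column x4 — row 1: 4/1 = 4; row 2: entry 0 ≤ 0. Minimum is 4 at row 1 (x3 leaves); pivot element 1.
After the second pivot the z-row RHS is 20 − (-4)·4 = 36.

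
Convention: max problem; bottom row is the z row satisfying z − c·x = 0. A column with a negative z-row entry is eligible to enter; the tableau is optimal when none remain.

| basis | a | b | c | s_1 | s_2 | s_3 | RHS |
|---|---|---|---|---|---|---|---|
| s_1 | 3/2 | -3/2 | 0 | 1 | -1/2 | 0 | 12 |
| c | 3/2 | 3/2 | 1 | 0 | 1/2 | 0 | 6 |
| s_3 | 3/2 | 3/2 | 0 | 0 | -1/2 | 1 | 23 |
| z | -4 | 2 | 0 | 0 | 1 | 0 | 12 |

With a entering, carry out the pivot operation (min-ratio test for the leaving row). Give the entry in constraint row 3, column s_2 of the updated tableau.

-1

Ratio test on column a — row 1: 12/(3/2) = 8; row 2: 6/(3/2) = 4; row 3: 23/(3/2) = 46/3. Minimum is 4 at row 2 (c leaves); pivot element 3/2.
Divide row 2 by 3/2; eliminate column a from the other rows.
Row 3 update in column s_2: -1/2 − (3/2)·(1/3) = -1.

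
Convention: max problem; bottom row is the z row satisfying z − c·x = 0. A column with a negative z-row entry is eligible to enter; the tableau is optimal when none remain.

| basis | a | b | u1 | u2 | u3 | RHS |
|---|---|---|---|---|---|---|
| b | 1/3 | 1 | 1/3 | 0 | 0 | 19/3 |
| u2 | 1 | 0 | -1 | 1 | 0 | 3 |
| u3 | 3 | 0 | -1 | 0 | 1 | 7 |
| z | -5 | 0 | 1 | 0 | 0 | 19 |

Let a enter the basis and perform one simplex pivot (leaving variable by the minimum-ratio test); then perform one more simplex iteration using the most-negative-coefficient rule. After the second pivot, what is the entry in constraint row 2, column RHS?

Ratio test on column a — row 1: (19/3)/(1/3) = 19; row 2: 3/1 = 3; row 3: 7/3 = 7/3. Minimum is 7/3 at row 3 (u3 leaves); pivot element 3.
Divide row 3 by 3; eliminate column a from the other rows.
Second iteration: most negative z-row entry is -2/3 in column u1, so u1 enters.
Ratio test on column u1 — row 1: (50/9)/(4/9) = 25/2; row 2: entry -2/3 ≤ 0; row 3: entry -1/3 ≤ 0. Minimum is 25/2 at row 1 (b leaves); pivot element 4/9.
Divide row 1 by 4/9; eliminate column u1 from the other rows.
After both pivots, the entry at constraint row 2, column RHS is 9.

9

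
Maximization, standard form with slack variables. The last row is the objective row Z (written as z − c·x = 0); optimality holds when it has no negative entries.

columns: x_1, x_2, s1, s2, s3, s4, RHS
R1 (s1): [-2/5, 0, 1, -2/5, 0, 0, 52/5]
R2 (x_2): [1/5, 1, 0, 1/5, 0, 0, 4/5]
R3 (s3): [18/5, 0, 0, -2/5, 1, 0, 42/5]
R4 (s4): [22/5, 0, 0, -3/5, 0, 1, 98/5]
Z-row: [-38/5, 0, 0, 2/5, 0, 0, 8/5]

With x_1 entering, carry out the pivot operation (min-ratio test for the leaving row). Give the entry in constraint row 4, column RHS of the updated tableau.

28/3

Ratio test on column x_1 — row 1: entry -2/5 ≤ 0; row 2: (4/5)/(1/5) = 4; row 3: (42/5)/(18/5) = 7/3; row 4: (98/5)/(22/5) = 49/11. Minimum is 7/3 at row 3 (s3 leaves); pivot element 18/5.
Divide row 3 by 18/5; eliminate column x_1 from the other rows.
Row 4 update in column RHS: 98/5 − (22/5)·(7/3) = 28/3.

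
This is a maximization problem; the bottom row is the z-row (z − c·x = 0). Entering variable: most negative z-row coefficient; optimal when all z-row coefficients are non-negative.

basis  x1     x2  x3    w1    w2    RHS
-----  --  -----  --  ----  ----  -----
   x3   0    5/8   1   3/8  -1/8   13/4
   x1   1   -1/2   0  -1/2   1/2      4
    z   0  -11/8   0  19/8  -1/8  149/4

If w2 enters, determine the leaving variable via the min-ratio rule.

x1

Column w2 entries and ratios — x3: -1/8 ≤ 0, skip; x1: 4/(1/2) = 8.
Smallest ratio is 8 in the row of x1, so x1 leaves.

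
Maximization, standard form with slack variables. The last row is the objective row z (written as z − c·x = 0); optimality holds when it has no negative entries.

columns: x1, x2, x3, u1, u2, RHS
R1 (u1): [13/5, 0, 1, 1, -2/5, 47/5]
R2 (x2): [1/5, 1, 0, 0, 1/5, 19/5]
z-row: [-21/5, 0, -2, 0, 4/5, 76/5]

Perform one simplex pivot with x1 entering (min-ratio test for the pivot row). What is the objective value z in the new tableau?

395/13

Ratio test on column x1 — row 1: (47/5)/(13/5) = 47/13; row 2: (19/5)/(1/5) = 19. Minimum is 47/13 at row 1 (u1 leaves); pivot element 13/5.
Pivot on row 1; the z-row RHS becomes 76/5 − (-21/5)·(47/13) = 395/13.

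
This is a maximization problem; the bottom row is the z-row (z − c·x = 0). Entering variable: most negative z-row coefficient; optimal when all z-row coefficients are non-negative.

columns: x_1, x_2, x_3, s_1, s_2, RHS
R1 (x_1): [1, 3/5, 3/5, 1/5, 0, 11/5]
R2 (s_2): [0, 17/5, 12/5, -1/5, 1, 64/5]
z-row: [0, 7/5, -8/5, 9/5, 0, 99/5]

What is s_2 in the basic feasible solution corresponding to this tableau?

s_2 is basic (row 2); its value is the RHS of that row, 64/5.

64/5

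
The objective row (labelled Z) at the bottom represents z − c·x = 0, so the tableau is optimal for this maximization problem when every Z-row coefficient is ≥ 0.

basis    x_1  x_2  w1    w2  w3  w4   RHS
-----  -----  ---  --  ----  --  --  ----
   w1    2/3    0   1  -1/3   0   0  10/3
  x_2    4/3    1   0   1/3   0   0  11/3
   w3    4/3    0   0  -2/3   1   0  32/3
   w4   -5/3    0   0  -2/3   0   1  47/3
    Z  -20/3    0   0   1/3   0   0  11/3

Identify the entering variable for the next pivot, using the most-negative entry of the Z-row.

x_1

Negative Z-row entries: x_1: -20/3.
The most negative is -20/3 in column x_1, so x_1 enters.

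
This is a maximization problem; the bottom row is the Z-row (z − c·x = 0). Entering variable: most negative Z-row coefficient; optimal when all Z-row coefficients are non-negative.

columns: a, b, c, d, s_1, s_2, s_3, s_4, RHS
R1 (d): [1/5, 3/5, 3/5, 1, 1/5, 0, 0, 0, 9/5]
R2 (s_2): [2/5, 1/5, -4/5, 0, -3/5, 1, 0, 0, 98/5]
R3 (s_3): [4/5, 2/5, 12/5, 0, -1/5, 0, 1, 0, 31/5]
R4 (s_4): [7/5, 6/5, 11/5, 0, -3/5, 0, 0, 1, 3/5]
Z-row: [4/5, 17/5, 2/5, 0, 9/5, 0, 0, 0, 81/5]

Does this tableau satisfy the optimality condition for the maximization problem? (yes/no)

yes

Every Z-row coefficient is ≥ 0, so the tableau is optimal.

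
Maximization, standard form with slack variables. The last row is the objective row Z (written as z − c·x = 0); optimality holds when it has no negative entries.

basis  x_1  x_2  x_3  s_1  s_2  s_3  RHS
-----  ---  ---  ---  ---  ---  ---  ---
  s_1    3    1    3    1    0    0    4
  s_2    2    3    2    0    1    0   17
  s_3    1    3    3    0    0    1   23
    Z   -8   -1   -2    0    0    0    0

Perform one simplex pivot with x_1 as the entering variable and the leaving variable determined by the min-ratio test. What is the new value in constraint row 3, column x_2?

Ratio test on column x_1 — row 1: 4/3 = 4/3; row 2: 17/2 = 17/2; row 3: 23/1 = 23. Minimum is 4/3 at row 1 (s_1 leaves); pivot element 3.
Divide row 1 by 3; eliminate column x_1 from the other rows.
Row 3 update in column x_2: 3 − 1·(1/3) = 8/3.

8/3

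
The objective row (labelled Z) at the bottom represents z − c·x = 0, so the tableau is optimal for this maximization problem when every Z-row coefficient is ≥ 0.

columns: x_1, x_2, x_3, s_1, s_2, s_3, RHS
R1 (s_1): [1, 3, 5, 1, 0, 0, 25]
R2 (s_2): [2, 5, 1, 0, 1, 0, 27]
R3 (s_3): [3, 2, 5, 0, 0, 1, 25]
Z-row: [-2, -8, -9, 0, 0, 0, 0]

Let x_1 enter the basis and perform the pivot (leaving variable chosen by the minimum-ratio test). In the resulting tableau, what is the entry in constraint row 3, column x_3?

5/3

Ratio test on column x_1 — row 1: 25/1 = 25; row 2: 27/2 = 27/2; row 3: 25/3 = 25/3. Minimum is 25/3 at row 3 (s_3 leaves); pivot element 3.
Divide row 3 by 3; eliminate column x_1 from the other rows.
In the new row 3, the x_3 entry is the old entry divided by the pivot: 5/3 = 5/3.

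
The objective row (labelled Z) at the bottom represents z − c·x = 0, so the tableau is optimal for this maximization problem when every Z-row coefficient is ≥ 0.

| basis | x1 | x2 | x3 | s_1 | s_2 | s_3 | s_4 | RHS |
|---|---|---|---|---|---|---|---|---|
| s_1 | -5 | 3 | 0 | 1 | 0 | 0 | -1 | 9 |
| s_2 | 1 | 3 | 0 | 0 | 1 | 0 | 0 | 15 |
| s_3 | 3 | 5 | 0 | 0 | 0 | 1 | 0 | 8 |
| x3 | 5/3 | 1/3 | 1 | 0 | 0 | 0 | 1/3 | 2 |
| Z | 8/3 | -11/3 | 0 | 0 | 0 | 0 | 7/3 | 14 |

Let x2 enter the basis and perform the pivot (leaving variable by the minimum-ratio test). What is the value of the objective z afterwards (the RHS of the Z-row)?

298/15

Ratio test on column x2 — row 1: 9/3 = 3; row 2: 15/3 = 5; row 3: 8/5 = 8/5; row 4: 2/(1/3) = 6. Minimum is 8/5 at row 3 (s_3 leaves); pivot element 5.
Pivot on row 3; the Z-row RHS becomes 14 − (-11/3)·(8/5) = 298/15.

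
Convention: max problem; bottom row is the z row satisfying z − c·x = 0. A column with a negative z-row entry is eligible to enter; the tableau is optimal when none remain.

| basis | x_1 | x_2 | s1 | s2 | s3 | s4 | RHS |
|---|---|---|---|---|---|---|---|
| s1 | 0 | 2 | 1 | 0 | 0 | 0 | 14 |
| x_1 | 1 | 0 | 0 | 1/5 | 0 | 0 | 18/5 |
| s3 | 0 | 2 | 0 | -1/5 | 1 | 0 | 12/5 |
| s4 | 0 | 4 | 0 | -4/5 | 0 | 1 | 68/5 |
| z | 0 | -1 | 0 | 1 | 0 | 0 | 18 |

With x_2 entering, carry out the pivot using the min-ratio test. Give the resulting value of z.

96/5

Ratio test on column x_2 — row 1: 14/2 = 7; row 2: entry 0 ≤ 0; row 3: (12/5)/2 = 6/5; row 4: (68/5)/4 = 17/5. Minimum is 6/5 at row 3 (s3 leaves); pivot element 2.
Pivot on row 3; the z-row RHS becomes 18 − (-1)·(6/5) = 96/5.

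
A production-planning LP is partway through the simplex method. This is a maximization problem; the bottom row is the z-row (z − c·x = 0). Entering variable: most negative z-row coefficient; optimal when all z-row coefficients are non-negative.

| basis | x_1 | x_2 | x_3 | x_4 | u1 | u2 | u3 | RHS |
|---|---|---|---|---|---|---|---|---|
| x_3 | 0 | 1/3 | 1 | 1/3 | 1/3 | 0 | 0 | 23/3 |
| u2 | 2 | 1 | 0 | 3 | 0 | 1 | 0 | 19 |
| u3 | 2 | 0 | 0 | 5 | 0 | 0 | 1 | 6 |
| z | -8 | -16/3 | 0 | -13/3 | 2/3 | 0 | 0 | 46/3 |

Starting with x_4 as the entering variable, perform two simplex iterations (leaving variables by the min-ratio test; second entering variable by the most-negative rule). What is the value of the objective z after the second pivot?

Ratio test on column x_4 — row 1: (23/3)/(1/3) = 23; row 2: 19/3 = 19/3; row 3: 6/5 = 6/5. Minimum is 6/5 at row 3 (u3 leaves); pivot element 5.
Pivot on row 3; the z-row RHS becomes 46/3 − (-13/3)·(6/5) = 308/15.
Next entering variable (most negative z-row entry -94/15): x_1.
Ratio test on column x_1 — row 1: entry -2/15 ≤ 0; row 2: (77/5)/(4/5) = 77/4; row 3: (6/5)/(2/5) = 3. Minimum is 3 at row 3 (x_4 leaves); pivot element 2/5.
After the second pivot the z-row RHS is 308/15 − (-94/15)·3 = 118/3.

118/3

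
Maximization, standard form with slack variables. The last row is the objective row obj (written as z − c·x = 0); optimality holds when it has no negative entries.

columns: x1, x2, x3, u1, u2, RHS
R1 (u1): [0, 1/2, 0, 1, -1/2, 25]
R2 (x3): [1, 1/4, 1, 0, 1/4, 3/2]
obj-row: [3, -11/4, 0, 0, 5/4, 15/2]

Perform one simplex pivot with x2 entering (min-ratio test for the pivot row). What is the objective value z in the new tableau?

Ratio test on column x2 — row 1: 25/(1/2) = 50; row 2: (3/2)/(1/4) = 6. Minimum is 6 at row 2 (x3 leaves); pivot element 1/4.
Pivot on row 2; the obj-row RHS becomes 15/2 − (-11/4)·6 = 24.

24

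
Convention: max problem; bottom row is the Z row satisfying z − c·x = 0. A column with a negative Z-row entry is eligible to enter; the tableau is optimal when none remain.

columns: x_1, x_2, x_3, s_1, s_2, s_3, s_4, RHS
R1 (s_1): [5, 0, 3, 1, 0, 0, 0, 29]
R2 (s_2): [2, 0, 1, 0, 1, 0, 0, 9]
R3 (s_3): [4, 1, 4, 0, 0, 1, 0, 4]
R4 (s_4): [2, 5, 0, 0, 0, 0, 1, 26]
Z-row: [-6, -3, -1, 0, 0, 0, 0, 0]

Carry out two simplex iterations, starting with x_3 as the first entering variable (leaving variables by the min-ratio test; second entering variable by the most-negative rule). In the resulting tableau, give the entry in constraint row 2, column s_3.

-1/2

Ratio test on column x_3 — row 1: 29/3 = 29/3; row 2: 9/1 = 9; row 3: 4/4 = 1; row 4: entry 0 ≤ 0. Minimum is 1 at row 3 (s_3 leaves); pivot element 4.
Divide row 3 by 4; eliminate column x_3 from the other rows.
Second iteration: most negative Z-row entry is -5 in column x_1, so x_1 enters.
Ratio test on column x_1 — row 1: 26/2 = 13; row 2: 8/1 = 8; row 3: 1/1 = 1; row 4: 26/2 = 13. Minimum is 1 at row 3 (x_3 leaves); pivot element 1.
Divide row 3 by 1; eliminate column x_1 from the other rows.
After both pivots, the entry at constraint row 2, column s_3 is -1/2.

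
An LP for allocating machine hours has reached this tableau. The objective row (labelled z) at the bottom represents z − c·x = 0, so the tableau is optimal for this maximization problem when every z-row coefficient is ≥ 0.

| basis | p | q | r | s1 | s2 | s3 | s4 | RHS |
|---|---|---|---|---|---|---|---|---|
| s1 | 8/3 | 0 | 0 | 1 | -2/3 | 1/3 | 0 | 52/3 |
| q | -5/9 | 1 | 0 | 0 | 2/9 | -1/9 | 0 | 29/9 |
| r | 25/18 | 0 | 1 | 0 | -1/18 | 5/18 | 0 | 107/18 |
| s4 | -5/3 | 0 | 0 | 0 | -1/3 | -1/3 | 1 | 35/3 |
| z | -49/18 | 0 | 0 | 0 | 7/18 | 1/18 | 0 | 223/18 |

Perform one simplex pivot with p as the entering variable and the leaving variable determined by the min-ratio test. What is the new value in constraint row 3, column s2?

Ratio test on column p — row 1: (52/3)/(8/3) = 13/2; row 2: entry -5/9 ≤ 0; row 3: (107/18)/(25/18) = 107/25; row 4: entry -5/3 ≤ 0. Minimum is 107/25 at row 3 (r leaves); pivot element 25/18.
Divide row 3 by 25/18; eliminate column p from the other rows.
In the new row 3, the s2 entry is the old entry divided by the pivot: (-1/18)/(25/18) = -1/25.

-1/25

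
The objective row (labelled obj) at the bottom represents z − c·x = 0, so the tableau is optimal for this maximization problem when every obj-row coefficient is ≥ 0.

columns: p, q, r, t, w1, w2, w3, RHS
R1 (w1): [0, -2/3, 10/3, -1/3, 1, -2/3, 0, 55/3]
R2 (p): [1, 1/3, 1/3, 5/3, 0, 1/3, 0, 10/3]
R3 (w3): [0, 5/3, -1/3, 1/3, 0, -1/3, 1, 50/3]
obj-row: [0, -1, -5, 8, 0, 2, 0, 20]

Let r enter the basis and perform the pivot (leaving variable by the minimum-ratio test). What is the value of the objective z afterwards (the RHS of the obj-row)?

95/2

Ratio test on column r — row 1: (55/3)/(10/3) = 11/2; row 2: (10/3)/(1/3) = 10; row 3: entry -1/3 ≤ 0. Minimum is 11/2 at row 1 (w1 leaves); pivot element 10/3.
Pivot on row 1; the obj-row RHS becomes 20 − (-5)·(11/2) = 95/2.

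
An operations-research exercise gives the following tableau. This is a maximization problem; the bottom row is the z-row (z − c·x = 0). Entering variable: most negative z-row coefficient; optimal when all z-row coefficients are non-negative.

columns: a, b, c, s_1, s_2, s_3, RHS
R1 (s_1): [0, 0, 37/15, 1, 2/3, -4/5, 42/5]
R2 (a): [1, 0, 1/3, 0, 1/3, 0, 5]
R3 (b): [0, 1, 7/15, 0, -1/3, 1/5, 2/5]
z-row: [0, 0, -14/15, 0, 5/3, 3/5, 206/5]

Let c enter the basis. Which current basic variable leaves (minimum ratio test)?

b

Column c entries and ratios — s_1: (42/5)/(37/15) = 126/37; a: 5/(1/3) = 15; b: (2/5)/(7/15) = 6/7.
Smallest ratio is 6/7 in the row of b, so b leaves.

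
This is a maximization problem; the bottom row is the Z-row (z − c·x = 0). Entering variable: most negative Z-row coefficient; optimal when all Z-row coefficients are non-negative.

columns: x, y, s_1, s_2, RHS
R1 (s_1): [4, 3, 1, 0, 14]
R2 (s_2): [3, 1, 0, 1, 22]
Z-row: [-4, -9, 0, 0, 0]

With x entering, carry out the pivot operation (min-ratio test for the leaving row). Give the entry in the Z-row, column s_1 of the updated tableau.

Ratio test on column x — row 1: 14/4 = 7/2; row 2: 22/3 = 22/3. Minimum is 7/2 at row 1 (s_1 leaves); pivot element 4.
Divide row 1 by 4; eliminate column x from the other rows.
Z-row update in column s_1: 0 − (-4)·(1/4) = 1.

1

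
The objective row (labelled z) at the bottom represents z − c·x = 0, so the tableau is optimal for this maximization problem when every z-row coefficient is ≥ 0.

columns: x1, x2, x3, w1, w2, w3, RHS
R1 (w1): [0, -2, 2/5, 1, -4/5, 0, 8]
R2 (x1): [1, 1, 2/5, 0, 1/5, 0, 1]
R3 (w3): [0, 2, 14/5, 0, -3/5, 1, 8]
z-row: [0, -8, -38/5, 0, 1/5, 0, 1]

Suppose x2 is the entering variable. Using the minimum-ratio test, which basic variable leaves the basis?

Column x2 entries and ratios — w1: -2 ≤ 0, skip; x1: 1/1 = 1; w3: 8/2 = 4.
Smallest ratio is 1 in the row of x1, so x1 leaves.

x1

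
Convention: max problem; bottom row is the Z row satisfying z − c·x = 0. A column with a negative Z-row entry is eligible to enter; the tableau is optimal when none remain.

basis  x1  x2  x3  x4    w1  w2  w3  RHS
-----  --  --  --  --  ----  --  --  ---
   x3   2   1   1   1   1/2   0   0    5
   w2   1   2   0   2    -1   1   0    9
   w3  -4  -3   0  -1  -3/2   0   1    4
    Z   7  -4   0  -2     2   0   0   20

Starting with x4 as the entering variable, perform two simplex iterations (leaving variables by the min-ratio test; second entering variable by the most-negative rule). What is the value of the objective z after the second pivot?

38

Ratio test on column x4 — row 1: 5/1 = 5; row 2: 9/2 = 9/2; row 3: entry -1 ≤ 0. Minimum is 9/2 at row 2 (w2 leaves); pivot element 2.
Pivot on row 2; the Z-row RHS becomes 20 − (-2)·(9/2) = 29.
Next entering variable (most negative Z-row entry -2): x2.
Ratio test on column x2 — row 1: entry 0 ≤ 0; row 2: (9/2)/1 = 9/2; row 3: entry -2 ≤ 0. Minimum is 9/2 at row 2 (x4 leaves); pivot element 1.
After the second pivot the Z-row RHS is 29 − (-2)·(9/2) = 38.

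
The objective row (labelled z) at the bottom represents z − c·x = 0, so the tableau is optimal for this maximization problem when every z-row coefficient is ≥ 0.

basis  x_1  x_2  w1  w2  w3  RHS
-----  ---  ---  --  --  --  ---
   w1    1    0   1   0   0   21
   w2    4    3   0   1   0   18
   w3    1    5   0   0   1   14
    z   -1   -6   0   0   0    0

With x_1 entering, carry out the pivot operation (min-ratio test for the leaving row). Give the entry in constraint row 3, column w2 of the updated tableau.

-1/4

Ratio test on column x_1 — row 1: 21/1 = 21; row 2: 18/4 = 9/2; row 3: 14/1 = 14. Minimum is 9/2 at row 2 (w2 leaves); pivot element 4.
Divide row 2 by 4; eliminate column x_1 from the other rows.
Row 3 update in column w2: 0 − 1·(1/4) = -1/4.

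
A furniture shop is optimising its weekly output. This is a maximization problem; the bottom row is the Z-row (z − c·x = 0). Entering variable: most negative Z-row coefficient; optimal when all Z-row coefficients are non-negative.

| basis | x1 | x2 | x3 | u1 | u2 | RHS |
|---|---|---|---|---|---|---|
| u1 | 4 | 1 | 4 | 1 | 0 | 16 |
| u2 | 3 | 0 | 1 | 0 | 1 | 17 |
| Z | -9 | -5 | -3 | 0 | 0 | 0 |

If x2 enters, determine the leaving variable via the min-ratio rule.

u1

Column x2 entries and ratios — u1: 16/1 = 16; u2: 0 ≤ 0, skip.
Smallest ratio is 16 in the row of u1, so u1 leaves.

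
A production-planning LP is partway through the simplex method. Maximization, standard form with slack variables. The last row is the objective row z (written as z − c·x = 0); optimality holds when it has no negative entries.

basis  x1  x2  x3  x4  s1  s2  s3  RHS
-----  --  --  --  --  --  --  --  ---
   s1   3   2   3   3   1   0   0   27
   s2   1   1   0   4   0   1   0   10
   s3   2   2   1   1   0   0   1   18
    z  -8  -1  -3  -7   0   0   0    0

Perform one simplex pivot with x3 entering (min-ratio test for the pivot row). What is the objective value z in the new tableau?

27

Ratio test on column x3 — row 1: 27/3 = 9; row 2: entry 0 ≤ 0; row 3: 18/1 = 18. Minimum is 9 at row 1 (s1 leaves); pivot element 3.
Pivot on row 1; the z-row RHS becomes 0 − (-3)·9 = 27.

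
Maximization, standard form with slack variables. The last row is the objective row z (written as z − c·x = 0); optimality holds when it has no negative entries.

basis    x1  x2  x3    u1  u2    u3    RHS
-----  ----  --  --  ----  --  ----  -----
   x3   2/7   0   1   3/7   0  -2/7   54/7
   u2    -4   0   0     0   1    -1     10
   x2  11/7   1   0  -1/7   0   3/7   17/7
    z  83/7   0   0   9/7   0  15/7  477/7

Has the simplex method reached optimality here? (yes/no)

Every z-row coefficient is ≥ 0, so the tableau is optimal.

yes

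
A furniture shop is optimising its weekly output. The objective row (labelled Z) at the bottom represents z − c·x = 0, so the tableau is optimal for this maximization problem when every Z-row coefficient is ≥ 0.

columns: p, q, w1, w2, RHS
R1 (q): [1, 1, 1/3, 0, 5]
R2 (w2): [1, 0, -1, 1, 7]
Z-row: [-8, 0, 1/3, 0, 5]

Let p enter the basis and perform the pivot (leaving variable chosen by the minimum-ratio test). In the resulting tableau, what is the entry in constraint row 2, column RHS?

2

Ratio test on column p — row 1: 5/1 = 5; row 2: 7/1 = 7. Minimum is 5 at row 1 (q leaves); pivot element 1.
Divide row 1 by 1; eliminate column p from the other rows.
Row 2 update in column RHS: 7 − 1·5 = 2.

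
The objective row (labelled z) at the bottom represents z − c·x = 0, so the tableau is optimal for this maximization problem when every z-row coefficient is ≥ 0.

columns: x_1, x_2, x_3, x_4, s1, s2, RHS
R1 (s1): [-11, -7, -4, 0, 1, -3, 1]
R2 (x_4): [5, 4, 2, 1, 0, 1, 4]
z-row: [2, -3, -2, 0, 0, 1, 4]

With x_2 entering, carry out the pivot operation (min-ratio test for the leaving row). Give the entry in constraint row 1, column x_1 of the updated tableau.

-9/4

Ratio test on column x_2 — row 1: entry -7 ≤ 0; row 2: 4/4 = 1. Minimum is 1 at row 2 (x_4 leaves); pivot element 4.
Divide row 2 by 4; eliminate column x_2 from the other rows.
Row 1 update in column x_1: -11 − (-7)·(5/4) = -9/4.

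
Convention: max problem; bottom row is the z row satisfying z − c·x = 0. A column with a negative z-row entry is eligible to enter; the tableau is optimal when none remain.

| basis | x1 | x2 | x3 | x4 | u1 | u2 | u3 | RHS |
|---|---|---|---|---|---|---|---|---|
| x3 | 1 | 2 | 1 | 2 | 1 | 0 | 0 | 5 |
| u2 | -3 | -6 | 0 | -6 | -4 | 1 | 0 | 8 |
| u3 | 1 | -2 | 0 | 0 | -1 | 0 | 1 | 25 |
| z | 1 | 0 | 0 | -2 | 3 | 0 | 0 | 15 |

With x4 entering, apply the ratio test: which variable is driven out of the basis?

Column x4 entries and ratios — x3: 5/2 = 5/2; u2: -6 ≤ 0, skip; u3: 0 ≤ 0, skip.
Smallest ratio is 5/2 in the row of x3, so x3 leaves.

x3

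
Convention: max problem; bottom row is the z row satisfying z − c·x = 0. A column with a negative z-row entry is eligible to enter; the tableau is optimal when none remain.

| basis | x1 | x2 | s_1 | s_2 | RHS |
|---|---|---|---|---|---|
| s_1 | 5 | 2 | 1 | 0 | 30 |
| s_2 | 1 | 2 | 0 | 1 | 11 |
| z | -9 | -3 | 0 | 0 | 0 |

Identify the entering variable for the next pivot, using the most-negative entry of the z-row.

Negative z-row entries: x1: -9, x2: -3.
The most negative is -9 in column x1, so x1 enters.

x1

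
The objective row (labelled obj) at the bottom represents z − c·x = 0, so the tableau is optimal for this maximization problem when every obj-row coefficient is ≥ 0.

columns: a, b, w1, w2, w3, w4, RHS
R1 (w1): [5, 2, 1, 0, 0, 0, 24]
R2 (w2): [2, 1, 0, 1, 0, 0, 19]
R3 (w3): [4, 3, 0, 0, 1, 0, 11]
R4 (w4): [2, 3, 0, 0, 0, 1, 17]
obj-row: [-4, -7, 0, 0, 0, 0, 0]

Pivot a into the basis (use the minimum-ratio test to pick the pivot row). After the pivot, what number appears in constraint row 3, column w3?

1/4

Ratio test on column a — row 1: 24/5 = 24/5; row 2: 19/2 = 19/2; row 3: 11/4 = 11/4; row 4: 17/2 = 17/2. Minimum is 11/4 at row 3 (w3 leaves); pivot element 4.
Divide row 3 by 4; eliminate column a from the other rows.
In the new row 3, the w3 entry is the old entry divided by the pivot: 1/4 = 1/4.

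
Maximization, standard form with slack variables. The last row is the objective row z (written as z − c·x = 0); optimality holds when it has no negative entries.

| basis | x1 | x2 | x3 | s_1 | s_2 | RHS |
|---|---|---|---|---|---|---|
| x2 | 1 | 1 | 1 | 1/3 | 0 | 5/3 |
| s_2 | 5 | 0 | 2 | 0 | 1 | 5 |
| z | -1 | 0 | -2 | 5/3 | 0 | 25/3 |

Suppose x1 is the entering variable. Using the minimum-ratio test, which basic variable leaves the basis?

Column x1 entries and ratios — x2: (5/3)/1 = 5/3; s_2: 5/5 = 1.
Smallest ratio is 1 in the row of s_2, so s_2 leaves.

s_2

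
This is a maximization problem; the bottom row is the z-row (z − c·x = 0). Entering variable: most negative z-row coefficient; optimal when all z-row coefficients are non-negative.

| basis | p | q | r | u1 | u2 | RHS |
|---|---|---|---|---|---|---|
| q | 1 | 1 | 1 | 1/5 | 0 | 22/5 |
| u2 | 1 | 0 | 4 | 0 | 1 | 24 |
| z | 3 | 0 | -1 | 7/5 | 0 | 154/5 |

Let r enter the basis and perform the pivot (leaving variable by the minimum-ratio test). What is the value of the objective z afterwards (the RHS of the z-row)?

Ratio test on column r — row 1: (22/5)/1 = 22/5; row 2: 24/4 = 6. Minimum is 22/5 at row 1 (q leaves); pivot element 1.
Pivot on row 1; the z-row RHS becomes 154/5 − (-1)·(22/5) = 176/5.

176/5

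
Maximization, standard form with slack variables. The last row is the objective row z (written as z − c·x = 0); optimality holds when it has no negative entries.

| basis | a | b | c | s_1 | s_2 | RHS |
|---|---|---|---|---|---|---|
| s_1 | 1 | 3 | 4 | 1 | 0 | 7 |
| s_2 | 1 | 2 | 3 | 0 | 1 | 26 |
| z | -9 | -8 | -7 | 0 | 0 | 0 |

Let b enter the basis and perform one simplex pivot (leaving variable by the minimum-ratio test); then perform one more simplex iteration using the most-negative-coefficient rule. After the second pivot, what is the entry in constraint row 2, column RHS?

Ratio test on column b — row 1: 7/3 = 7/3; row 2: 26/2 = 13. Minimum is 7/3 at row 1 (s_1 leaves); pivot element 3.
Divide row 1 by 3; eliminate column b from the other rows.
Second iteration: most negative z-row entry is -19/3 in column a, so a enters.
Ratio test on column a — row 1: (7/3)/(1/3) = 7; row 2: (64/3)/(1/3) = 64. Minimum is 7 at row 1 (b leaves); pivot element 1/3.
Divide row 1 by 1/3; eliminate column a from the other rows.
After both pivots, the entry at constraint row 2, column RHS is 19.

19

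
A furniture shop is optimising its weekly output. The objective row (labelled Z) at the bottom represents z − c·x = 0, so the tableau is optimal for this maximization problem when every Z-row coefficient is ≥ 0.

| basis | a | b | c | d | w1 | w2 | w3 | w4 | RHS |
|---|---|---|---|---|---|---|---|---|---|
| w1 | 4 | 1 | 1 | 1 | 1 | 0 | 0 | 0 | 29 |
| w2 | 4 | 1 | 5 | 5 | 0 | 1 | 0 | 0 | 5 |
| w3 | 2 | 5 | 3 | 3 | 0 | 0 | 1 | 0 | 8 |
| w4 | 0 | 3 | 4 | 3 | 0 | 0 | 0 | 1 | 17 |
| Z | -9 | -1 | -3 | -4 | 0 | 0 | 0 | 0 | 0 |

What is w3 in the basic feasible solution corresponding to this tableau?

w3 is basic (row 3); its value is the RHS of that row, 8.

8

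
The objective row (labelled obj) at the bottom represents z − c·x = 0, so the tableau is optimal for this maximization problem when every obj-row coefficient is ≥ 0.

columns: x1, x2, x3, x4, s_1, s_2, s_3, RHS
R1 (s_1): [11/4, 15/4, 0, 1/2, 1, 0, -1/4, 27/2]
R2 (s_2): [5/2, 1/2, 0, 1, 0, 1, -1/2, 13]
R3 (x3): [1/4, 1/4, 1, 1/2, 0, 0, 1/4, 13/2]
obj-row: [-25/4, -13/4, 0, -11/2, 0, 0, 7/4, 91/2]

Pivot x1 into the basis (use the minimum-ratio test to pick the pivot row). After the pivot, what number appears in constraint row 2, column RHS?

Ratio test on column x1 — row 1: (27/2)/(11/4) = 54/11; row 2: 13/(5/2) = 26/5; row 3: (13/2)/(1/4) = 26. Minimum is 54/11 at row 1 (s_1 leaves); pivot element 11/4.
Divide row 1 by 11/4; eliminate column x1 from the other rows.
Row 2 update in column RHS: 13 − (5/2)·(54/11) = 8/11.

8/11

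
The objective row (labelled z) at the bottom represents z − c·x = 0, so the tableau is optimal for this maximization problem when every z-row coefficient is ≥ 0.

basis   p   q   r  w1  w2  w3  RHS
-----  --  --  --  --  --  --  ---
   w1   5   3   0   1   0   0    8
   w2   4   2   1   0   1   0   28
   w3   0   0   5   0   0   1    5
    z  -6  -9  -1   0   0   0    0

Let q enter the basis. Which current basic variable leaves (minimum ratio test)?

Column q entries and ratios — w1: 8/3 = 8/3; w2: 28/2 = 14; w3: 0 ≤ 0, skip.
Smallest ratio is 8/3 in the row of w1, so w1 leaves.

w1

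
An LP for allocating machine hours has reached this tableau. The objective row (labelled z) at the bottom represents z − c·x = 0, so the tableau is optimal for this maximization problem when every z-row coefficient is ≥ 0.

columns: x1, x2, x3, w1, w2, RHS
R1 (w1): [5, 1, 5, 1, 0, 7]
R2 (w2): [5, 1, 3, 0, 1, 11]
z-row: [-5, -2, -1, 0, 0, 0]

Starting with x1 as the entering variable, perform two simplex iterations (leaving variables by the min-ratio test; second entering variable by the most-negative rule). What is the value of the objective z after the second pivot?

Ratio test on column x1 — row 1: 7/5 = 7/5; row 2: 11/5 = 11/5. Minimum is 7/5 at row 1 (w1 leaves); pivot element 5.
Pivot on row 1; the z-row RHS becomes 0 − (-5)·(7/5) = 7.
Next entering variable (most negative z-row entry -1): x2.
Ratio test on column x2 — row 1: (7/5)/(1/5) = 7; row 2: entry 0 ≤ 0. Minimum is 7 at row 1 (x1 leaves); pivot element 1/5.
After the second pivot the z-row RHS is 7 − (-1)·7 = 14.

14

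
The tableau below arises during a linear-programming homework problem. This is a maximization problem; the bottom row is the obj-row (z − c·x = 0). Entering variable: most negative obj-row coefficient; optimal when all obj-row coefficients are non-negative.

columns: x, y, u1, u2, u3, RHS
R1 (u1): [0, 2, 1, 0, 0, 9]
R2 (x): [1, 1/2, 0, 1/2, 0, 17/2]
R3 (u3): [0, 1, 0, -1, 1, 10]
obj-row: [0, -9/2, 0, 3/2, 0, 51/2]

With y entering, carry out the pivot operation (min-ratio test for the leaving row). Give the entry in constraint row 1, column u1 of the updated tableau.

1/2

Ratio test on column y — row 1: 9/2 = 9/2; row 2: (17/2)/(1/2) = 17; row 3: 10/1 = 10. Minimum is 9/2 at row 1 (u1 leaves); pivot element 2.
Divide row 1 by 2; eliminate column y from the other rows.
In the new row 1, the u1 entry is the old entry divided by the pivot: 1/2 = 1/2.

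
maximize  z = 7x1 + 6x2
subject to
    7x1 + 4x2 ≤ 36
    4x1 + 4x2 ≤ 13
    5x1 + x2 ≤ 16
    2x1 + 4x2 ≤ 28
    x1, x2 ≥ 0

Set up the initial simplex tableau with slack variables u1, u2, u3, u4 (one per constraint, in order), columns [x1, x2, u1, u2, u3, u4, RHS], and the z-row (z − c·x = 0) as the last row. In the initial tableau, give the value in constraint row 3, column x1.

Constraint 3 has coefficient 5 on x1.

5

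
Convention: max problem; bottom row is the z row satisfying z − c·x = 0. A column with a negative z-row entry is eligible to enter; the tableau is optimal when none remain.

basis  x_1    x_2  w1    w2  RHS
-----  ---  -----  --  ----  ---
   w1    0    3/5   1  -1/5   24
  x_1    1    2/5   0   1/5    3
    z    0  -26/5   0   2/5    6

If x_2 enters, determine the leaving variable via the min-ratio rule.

Column x_2 entries and ratios — w1: 24/(3/5) = 40; x_1: 3/(2/5) = 15/2.
Smallest ratio is 15/2 in the row of x_1, so x_1 leaves.

x_1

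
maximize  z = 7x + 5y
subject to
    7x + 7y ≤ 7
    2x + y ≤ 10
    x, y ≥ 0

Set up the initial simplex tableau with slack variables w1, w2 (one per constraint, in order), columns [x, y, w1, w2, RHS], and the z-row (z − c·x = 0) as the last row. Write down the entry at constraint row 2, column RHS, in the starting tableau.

10

The RHS of constraint 2 is b_2 = 10.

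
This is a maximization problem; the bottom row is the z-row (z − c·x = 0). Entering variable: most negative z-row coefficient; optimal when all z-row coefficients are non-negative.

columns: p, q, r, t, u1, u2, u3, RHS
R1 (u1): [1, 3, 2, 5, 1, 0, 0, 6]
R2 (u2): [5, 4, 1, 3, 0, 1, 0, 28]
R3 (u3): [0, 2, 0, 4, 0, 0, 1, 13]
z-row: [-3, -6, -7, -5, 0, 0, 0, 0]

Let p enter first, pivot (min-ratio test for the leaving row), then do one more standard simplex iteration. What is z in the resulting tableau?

Ratio test on column p — row 1: 6/1 = 6; row 2: 28/5 = 28/5; row 3: entry 0 ≤ 0. Minimum is 28/5 at row 2 (u2 leaves); pivot element 5.
Pivot on row 2; the z-row RHS becomes 0 − (-3)·(28/5) = 84/5.
Next entering variable (most negative z-row entry -32/5): r.
Ratio test on column r — row 1: (2/5)/(9/5) = 2/9; row 2: (28/5)/(1/5) = 28; row 3: entry 0 ≤ 0. Minimum is 2/9 at row 1 (u1 leaves); pivot element 9/5.
After the second pivot the z-row RHS is 84/5 − (-32/5)·(2/9) = 164/9.

164/9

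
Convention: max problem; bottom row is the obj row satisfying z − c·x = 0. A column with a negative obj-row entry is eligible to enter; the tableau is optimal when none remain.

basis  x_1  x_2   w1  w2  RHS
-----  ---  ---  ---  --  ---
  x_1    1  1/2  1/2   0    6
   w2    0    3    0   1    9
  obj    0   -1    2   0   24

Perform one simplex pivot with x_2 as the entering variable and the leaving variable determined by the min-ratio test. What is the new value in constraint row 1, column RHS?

Ratio test on column x_2 — row 1: 6/(1/2) = 12; row 2: 9/3 = 3. Minimum is 3 at row 2 (w2 leaves); pivot element 3.
Divide row 2 by 3; eliminate column x_2 from the other rows.
Row 1 update in column RHS: 6 − (1/2)·3 = 9/2.

9/2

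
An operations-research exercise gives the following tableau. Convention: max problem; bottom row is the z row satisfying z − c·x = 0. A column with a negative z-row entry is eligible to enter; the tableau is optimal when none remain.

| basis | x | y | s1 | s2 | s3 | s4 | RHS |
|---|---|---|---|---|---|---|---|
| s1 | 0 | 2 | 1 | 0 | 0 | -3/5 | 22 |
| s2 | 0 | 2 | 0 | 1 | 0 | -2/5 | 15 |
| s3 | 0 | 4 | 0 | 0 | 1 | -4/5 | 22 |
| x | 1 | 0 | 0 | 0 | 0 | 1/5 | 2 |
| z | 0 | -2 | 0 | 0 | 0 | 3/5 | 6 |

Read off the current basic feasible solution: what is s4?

0

s4 is not in the basis, so in the current basic feasible solution s4 = 0.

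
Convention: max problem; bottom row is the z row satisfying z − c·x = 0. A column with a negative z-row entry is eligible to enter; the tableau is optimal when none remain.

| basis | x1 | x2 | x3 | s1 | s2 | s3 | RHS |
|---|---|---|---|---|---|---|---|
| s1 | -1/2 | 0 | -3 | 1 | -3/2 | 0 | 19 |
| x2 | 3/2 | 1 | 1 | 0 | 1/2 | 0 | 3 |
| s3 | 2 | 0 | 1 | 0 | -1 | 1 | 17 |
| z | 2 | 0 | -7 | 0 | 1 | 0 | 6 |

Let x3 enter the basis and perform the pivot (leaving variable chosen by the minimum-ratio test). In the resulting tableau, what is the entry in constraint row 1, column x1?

4

Ratio test on column x3 — row 1: entry -3 ≤ 0; row 2: 3/1 = 3; row 3: 17/1 = 17. Minimum is 3 at row 2 (x2 leaves); pivot element 1.
Divide row 2 by 1; eliminate column x3 from the other rows.
Row 1 update in column x1: -1/2 − (-3)·(3/2) = 4.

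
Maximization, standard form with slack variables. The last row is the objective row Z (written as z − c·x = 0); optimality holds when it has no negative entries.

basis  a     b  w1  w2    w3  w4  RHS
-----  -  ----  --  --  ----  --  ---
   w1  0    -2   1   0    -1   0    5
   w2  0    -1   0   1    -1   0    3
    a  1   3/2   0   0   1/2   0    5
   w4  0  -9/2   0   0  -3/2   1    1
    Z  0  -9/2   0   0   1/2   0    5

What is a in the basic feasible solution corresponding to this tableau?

a is basic (row 3); its value is the RHS of that row, 5.

5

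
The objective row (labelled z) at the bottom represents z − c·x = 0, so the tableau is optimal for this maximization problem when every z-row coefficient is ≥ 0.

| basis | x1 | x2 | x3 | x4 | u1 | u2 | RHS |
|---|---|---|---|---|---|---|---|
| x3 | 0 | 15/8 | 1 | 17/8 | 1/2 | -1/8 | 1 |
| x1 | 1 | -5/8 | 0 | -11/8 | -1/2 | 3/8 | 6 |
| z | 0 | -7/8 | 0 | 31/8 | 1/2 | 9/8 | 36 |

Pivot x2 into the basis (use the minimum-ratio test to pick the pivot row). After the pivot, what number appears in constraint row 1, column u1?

Ratio test on column x2 — row 1: 1/(15/8) = 8/15; row 2: entry -5/8 ≤ 0. Minimum is 8/15 at row 1 (x3 leaves); pivot element 15/8.
Divide row 1 by 15/8; eliminate column x2 from the other rows.
In the new row 1, the u1 entry is the old entry divided by the pivot: (1/2)/(15/8) = 4/15.

4/15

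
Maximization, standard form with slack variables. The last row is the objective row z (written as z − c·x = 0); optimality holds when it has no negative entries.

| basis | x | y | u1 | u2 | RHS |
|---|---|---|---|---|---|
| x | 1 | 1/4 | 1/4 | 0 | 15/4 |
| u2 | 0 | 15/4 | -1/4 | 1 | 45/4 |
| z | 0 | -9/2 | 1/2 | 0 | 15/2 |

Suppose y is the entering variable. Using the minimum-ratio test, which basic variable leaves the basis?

u2

Column y entries and ratios — x: (15/4)/(1/4) = 15; u2: (45/4)/(15/4) = 3.
Smallest ratio is 3 in the row of u2, so u2 leaves.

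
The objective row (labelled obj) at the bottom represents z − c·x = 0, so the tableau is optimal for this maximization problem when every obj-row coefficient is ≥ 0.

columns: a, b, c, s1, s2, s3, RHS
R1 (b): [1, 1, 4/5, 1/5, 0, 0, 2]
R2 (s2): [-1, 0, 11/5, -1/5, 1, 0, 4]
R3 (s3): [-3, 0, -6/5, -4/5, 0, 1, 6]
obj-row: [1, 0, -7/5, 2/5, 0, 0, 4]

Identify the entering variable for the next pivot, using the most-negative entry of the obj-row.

Negative obj-row entries: c: -7/5.
The most negative is -7/5 in column c, so c enters.

c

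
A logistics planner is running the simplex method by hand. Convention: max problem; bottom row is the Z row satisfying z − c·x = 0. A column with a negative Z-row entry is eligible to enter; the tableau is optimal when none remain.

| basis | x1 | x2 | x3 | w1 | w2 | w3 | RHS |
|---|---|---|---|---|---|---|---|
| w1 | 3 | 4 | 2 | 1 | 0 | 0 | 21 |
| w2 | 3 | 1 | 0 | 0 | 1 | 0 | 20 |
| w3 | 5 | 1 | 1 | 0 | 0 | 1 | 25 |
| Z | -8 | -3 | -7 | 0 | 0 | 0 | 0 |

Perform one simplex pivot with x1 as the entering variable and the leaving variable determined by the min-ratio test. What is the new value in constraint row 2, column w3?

Ratio test on column x1 — row 1: 21/3 = 7; row 2: 20/3 = 20/3; row 3: 25/5 = 5. Minimum is 5 at row 3 (w3 leaves); pivot element 5.
Divide row 3 by 5; eliminate column x1 from the other rows.
Row 2 update in column w3: 0 − 3·(1/5) = -3/5.

-3/5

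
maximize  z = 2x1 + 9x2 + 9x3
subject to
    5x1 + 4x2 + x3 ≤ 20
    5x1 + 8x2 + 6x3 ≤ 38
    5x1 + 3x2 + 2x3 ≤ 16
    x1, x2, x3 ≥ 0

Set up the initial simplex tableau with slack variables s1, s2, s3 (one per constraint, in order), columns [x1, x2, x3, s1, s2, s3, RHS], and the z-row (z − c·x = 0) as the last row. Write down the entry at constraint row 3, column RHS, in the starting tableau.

16

The RHS of constraint 3 is b_3 = 16.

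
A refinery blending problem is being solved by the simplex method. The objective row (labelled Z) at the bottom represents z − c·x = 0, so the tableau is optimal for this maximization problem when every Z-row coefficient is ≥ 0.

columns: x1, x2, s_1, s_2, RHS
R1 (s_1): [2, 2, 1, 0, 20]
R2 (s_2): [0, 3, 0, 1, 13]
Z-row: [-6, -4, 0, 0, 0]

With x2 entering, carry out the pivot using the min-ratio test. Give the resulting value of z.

52/3

Ratio test on column x2 — row 1: 20/2 = 10; row 2: 13/3 = 13/3. Minimum is 13/3 at row 2 (s_2 leaves); pivot element 3.
Pivot on row 2; the Z-row RHS becomes 0 − (-4)·(13/3) = 52/3.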